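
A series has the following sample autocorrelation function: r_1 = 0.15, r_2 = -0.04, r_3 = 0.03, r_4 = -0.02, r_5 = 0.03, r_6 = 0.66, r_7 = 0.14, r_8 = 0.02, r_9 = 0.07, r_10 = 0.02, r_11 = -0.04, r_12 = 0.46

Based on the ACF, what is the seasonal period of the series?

The largest autocorrelation is r_6 = 0.66, with a weaker echo at lag 12 (0.46); the remaining lags stay at or below 0.15.
The dominant spike at lag 6 indicates a seasonal period of 6.

6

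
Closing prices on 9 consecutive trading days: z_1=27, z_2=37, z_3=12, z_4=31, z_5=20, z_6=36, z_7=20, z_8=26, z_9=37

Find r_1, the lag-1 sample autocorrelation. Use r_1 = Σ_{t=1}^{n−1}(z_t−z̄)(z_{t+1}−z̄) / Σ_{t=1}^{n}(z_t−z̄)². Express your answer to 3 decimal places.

Mean z̄ = (27 + 37 + 12 + 31 + 20 + 36 + 20 + 26 + 37)/9 = 27.3333
Numerator Σ_{t=1}^{8}(z_t−z̄)(z_{t+1}−z̄) = -364.7778
Denominator Σ(z_t−z̄)² = 620.0000
r_1 = -364.7778 / 620.0000 = -0.588

-0.588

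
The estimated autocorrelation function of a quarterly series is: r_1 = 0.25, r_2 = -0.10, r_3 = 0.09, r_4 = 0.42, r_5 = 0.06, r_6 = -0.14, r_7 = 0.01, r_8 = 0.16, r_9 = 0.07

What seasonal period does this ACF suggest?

The largest autocorrelation is r_4 = 0.42; the remaining lags stay at or below 0.25.
The dominant spike at lag 4 indicates a seasonal period of 4.

4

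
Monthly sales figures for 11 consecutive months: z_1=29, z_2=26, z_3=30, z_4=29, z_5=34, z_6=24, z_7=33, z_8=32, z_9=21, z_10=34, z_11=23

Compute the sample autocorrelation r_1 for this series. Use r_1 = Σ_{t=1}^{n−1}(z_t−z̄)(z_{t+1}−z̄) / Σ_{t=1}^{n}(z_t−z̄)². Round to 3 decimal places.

Mean z̄ = (29 + 26 + 30 + 29 + 34 + 24 + 33 + 32 + 21 + 34 + 23)/11 = 28.6364
Numerator Σ_{t=1}^{10}(z_t−z̄)(z_{t+1}−z̄) = -129.4050
Denominator Σ(z_t−z̄)² = 208.5455
r_1 = -129.4050 / 208.5455 = -0.621

-0.621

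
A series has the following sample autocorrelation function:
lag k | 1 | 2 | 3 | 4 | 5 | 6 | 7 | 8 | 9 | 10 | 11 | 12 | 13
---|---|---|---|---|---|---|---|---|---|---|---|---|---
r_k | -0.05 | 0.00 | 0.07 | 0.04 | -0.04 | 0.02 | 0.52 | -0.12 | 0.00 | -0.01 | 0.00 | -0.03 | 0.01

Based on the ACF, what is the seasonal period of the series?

7

The largest autocorrelation is r_7 = 0.52; the remaining lags stay at or below 0.07.
The dominant spike at lag 7 indicates a seasonal period of 7.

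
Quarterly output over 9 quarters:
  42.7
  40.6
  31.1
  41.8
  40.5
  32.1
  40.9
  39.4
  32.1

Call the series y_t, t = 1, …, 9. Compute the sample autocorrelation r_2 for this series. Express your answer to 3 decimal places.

-0.456

Mean ȳ = (42.7 + 40.6 + 31.1 + 41.8 + 40.5 + 32.1 + 40.9 + 39.4 + 32.1)/9 = 37.9111
Numerator Σ_{t=1}^{7}(y_t−ȳ)(y_{t+2}−ȳ) = -80.6758
Denominator Σ(y_t−ȳ)² = 177.0689
r_2 = -80.6758 / 177.0689 = -0.456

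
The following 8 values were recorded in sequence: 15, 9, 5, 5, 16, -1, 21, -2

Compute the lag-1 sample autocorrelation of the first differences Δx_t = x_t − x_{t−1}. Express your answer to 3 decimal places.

-0.711

First differences Δx: -6, -4, 0, 11, -17, 22, -23
Mean of differences = -2.4286
Numerator Σ(Δx_t−Δx̄)(Δx_{t+1}−Δx̄) = -1019.7551
Denominator Σ(Δx_t−Δx̄)² = 1433.7143
r_1(Δx) = -1019.7551 / 1433.7143 = -0.711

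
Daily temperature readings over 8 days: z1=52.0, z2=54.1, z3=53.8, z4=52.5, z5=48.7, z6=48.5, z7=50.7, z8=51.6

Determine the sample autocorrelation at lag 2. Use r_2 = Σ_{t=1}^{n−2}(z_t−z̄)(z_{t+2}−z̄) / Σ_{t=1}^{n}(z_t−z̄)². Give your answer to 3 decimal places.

-0.123

Mean z̄ = (52.0 + 54.1 + 53.8 + 52.5 + 48.7 + 48.5 + 50.7 + 51.6)/8 = 51.4875
Numerator Σ_{t=1}^{6}(z_t−z̄)(z_{t+2}−z̄) = -3.7816
Denominator Σ(z_t−z̄)² = 30.7888
r_2 = -3.7816 / 30.7888 = -0.123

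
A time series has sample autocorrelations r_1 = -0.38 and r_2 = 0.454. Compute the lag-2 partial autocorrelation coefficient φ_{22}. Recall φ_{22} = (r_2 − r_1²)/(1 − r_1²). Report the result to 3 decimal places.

φ_{22} = (r_2 − r_1²) / (1 − r_1²)
r_1² = (-0.38)² = 0.1444
Numerator = 0.454 − 0.1444 = 0.3096; denominator = 1 − 0.1444 = 0.8556
φ_{22} = 0.3096 / 0.8556 = 0.362

0.362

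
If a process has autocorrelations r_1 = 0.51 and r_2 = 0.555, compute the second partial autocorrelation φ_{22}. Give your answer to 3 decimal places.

φ_{22} = (r_2 − r_1²) / (1 − r_1²)
r_1² = (0.51)² = 0.2601
Numerator = 0.555 − 0.2601 = 0.2949; denominator = 1 − 0.2601 = 0.7399
φ_{22} = 0.2949 / 0.7399 = 0.399

0.399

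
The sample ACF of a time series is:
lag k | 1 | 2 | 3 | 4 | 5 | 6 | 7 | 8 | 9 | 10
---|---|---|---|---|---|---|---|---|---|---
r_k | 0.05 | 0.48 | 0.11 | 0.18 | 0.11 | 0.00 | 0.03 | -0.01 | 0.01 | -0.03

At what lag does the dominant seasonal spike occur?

2

The largest autocorrelation is r_2 = 0.48, with a weaker echo at lag 4 (0.18); the remaining lags stay at or below 0.11.
The dominant spike at lag 2 indicates a seasonal period of 2.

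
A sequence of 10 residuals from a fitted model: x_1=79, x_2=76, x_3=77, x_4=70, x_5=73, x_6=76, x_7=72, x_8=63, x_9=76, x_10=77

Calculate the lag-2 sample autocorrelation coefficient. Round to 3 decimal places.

-0.317

Mean x̄ = (79 + 76 + 77 + 70 + 73 + 76 + 72 + 63 + 76 + 77)/10 = 73.9000
Numerator Σ_{t=1}^{8}(x_t−x̄)(x_{t+2}−x̄) = -62.3200
Denominator Σ(x_t−x̄)² = 196.9000
r_2 = -62.3200 / 196.9000 = -0.317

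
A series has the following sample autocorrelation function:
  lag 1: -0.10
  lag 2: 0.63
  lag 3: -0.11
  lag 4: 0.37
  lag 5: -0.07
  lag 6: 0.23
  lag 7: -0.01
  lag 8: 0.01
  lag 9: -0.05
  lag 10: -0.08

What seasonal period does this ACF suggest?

2

The largest autocorrelation is r_2 = 0.63, with weaker echoes at lags 4 (0.37) and 6 (0.23); the remaining lags stay at or below 0.01.
The dominant spike at lag 2 indicates a seasonal period of 2.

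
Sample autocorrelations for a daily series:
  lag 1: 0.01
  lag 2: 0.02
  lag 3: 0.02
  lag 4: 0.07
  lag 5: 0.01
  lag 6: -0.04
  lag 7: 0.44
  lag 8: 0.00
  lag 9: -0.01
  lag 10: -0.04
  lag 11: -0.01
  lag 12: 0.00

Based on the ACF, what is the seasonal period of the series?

7

The largest autocorrelation is r_7 = 0.44; the remaining lags stay at or below 0.07.
The dominant spike at lag 7 indicates a seasonal period of 7.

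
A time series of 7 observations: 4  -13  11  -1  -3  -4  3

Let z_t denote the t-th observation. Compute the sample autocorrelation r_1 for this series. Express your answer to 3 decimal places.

Mean z̄ = (4 − 13 + 11 − 1 − 3 − 4 + 3)/7 = -0.4286
Deviations from mean: 4.4286, -12.5714, 11.4286, -0.5714, -2.5714, -3.5714, 3.4286
Numerator Σ_{t=1}^{6}(z_t−z̄)(z_{t+1}−z̄) = -207.4694
Denominator Σ(z_t−z̄)² = 339.7143
r_1 = -207.4694 / 339.7143 = -0.611

-0.611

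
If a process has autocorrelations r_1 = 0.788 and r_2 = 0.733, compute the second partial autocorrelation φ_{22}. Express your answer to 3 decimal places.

φ_{22} = (r_2 − r_1²) / (1 − r_1²)
r_1² = (0.788)² = 0.620944
Numerator = 0.733 − 0.6209 = 0.1121; denominator = 1 − 0.6209 = 0.3791
φ_{22} = 0.1121 / 0.3791 = 0.296

0.296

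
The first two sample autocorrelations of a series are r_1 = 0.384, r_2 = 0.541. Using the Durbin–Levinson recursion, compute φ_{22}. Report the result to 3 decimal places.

φ_{22} = (r_2 − r_1²) / (1 − r_1²)
r_1² = (0.384)² = 0.147456
Numerator = 0.541 − 0.1475 = 0.3935; denominator = 1 − 0.1475 = 0.8525
φ_{22} = 0.3935 / 0.8525 = 0.462

0.462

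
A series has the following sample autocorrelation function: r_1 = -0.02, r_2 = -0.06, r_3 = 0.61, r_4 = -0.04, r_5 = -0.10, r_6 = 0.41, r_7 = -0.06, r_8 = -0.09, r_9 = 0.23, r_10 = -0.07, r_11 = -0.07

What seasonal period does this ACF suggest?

3

The largest autocorrelation is r_3 = 0.61, with weaker echoes at lags 6 (0.41) and 9 (0.23); the remaining lags stay at or below -0.02.
The dominant spike at lag 3 indicates a seasonal period of 3.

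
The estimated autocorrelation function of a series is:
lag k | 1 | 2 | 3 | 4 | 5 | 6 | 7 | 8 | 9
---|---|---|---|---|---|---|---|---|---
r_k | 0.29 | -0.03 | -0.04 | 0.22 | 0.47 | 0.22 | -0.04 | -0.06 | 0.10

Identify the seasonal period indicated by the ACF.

5

The largest autocorrelation is r_5 = 0.47; the remaining lags stay at or below 0.29.
The dominant spike at lag 5 indicates a seasonal period of 5.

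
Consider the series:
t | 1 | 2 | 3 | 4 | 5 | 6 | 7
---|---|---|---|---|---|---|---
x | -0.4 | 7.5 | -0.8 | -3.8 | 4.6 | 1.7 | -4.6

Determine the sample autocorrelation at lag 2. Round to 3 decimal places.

Mean x̄ = (-0.4 + 7.5 − 0.8 − 3.8 + 4.6 + 1.7 − 4.6)/7 = 0.6000
Numerator Σ_{t=1}^{5}(x_t−x̄)(x_{t+2}−x̄) = -60.2000
Denominator Σ(x_t−x̄)² = 114.1800
r_2 = -60.2000 / 114.1800 = -0.527

-0.527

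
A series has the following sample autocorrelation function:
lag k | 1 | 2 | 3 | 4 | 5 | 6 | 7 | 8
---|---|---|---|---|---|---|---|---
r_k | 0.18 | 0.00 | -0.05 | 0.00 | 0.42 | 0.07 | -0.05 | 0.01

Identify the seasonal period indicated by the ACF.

5

The largest autocorrelation is r_5 = 0.42; the remaining lags stay at or below 0.18.
The dominant spike at lag 5 indicates a seasonal period of 5.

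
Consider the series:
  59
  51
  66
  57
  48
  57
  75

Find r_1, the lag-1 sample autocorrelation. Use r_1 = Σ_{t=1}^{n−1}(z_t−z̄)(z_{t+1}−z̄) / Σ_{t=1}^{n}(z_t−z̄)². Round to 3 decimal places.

Mean z̄ = (59 + 51 + 66 + 57 + 48 + 57 + 75)/7 = 59.0000
Numerator Σ_{t=1}^{6}(z_t−z̄)(z_{t+1}−z̄) = -58.0000
Denominator Σ(z_t−z̄)² = 498.0000
r_1 = -58.0000 / 498.0000 = -0.116

-0.116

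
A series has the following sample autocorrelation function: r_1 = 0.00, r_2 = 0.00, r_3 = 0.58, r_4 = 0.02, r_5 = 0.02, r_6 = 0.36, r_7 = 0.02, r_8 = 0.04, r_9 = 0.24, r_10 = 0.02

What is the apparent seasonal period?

The largest autocorrelation is r_3 = 0.58, with weaker echoes at lags 6 (0.36) and 9 (0.24); the remaining lags stay at or below 0.04.
The dominant spike at lag 3 indicates a seasonal period of 3.

3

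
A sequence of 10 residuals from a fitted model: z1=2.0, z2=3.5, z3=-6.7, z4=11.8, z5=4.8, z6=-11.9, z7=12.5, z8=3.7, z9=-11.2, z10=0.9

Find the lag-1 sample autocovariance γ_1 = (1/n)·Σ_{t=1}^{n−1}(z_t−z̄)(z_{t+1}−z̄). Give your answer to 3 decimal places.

-25.700

Mean z̄ = (2.0 + 3.5 − 6.7 + 11.8 + 4.8 − 11.9 + 12.5 + 3.7 − 11.2 + 0.9)/10 = 0.9400
Σ_{t=1}^{9}(z_t−z̄)(z_{t+1}−z̄) = -257.0036
γ_1 = -257.0036 / 10 = -25.700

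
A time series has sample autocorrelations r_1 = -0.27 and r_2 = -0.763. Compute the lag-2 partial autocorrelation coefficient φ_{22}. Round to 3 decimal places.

-0.902

φ_{22} = (r_2 − r_1²) / (1 − r_1²)
r_1² = (-0.27)² = 0.0729
Numerator = -0.763 − 0.0729 = -0.8359; denominator = 1 − 0.0729 = 0.9271
φ_{22} = -0.8359 / 0.9271 = -0.902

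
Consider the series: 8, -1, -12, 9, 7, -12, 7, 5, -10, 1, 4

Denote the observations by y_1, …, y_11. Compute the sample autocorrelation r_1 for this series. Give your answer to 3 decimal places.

-0.338

Mean ȳ = (8 − 1 − 12 + 9 + 7 − 12 + 7 + 5 − 10 + 1 + 4)/11 = 0.5455
Numerator Σ_{t=1}^{10}(y_t−ȳ)(y_{t+1}−ȳ) = -227.0248
Denominator Σ(y_t−ȳ)² = 670.7273
r_1 = -227.0248 / 670.7273 = -0.338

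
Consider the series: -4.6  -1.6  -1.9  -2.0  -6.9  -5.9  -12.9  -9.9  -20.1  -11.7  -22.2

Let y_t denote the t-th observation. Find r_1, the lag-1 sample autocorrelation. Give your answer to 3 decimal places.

0.440

Mean ȳ = (-4.6 − 1.6 − 1.9 − 2.0 − 6.9 − 5.9 − 12.9 − 9.9 − 20.1 − 11.7 − 22.2)/11 = -9.0636
Numerator Σ_{t=1}^{10}(y_t−ȳ)(y_{t+1}−ȳ) = 223.5414
Denominator Σ(y_t−ȳ)² = 508.2655
r_1 = 223.5414 / 508.2655 = 0.440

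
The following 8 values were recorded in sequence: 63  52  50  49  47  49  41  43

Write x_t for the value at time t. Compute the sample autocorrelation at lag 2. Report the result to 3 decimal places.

0.091

Mean x̄ = (63 + 52 + 50 + 49 + 47 + 49 + 41 + 43)/8 = 49.2500
Σ(x_t−x̄)(x_{t+2}−x̄) = (10.3125) + (-0.6875) + (-1.6875) + (0.0625) + (18.5625) + (1.5625) = 28.1250
Denominator Σ(x_t−x̄)² = 309.5000
r_2 = 28.1250 / 309.5000 = 0.091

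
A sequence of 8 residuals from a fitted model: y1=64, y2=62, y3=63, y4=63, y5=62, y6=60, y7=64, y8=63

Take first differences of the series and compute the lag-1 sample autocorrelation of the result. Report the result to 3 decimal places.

-0.437

First differences Δy: -2, 1, 0, -1, -2, 4, -1
Mean of differences = -0.1429
Numerator Σ(Δy_t−Δȳ)(Δy_{t+1}−Δȳ) = -11.7347
Denominator Σ(Δy_t−Δȳ)² = 26.8571
r_1(Δy) = -11.7347 / 26.8571 = -0.437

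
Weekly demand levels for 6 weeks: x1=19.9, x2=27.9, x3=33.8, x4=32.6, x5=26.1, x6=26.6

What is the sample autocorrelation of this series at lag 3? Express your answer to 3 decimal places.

-0.360

Mean x̄ = (19.9 + 27.9 + 33.8 + 32.6 + 26.1 + 26.6)/6 = 27.8167
Σ(x_t−x̄)(x_{t+3}−x̄) = (-37.8681) + (-0.1431) + (-7.2797) = -45.2908
Denominator Σ(x_t−x̄)² = 125.7883
r_3 = -45.2908 / 125.7883 = -0.360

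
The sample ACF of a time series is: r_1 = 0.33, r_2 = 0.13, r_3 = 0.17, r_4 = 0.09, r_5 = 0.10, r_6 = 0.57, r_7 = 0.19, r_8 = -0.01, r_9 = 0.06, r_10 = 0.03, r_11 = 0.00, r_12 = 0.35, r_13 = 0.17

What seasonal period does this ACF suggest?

The largest autocorrelation is r_6 = 0.57, with a weaker echo at lag 12 (0.35); the remaining lags stay at or below 0.33. The elevated value at lag 1 (0.33), dropping to 0.13 at lag 2, reflects decaying short-term dependence rather than seasonality.
The dominant spike at lag 6 indicates a seasonal period of 6.

6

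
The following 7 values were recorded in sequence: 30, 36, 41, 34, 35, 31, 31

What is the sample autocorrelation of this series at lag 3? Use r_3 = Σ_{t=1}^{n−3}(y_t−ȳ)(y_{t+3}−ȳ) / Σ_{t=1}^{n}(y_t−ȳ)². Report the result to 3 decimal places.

Mean ȳ = (30 + 36 + 41 + 34 + 35 + 31 + 31)/7 = 34.0000
Numerator Σ_{t=1}^{4}(y_t−ȳ)(y_{t+3}−ȳ) = -19.0000
Denominator Σ(y_t−ȳ)² = 88.0000
r_3 = -19.0000 / 88.0000 = -0.216

-0.216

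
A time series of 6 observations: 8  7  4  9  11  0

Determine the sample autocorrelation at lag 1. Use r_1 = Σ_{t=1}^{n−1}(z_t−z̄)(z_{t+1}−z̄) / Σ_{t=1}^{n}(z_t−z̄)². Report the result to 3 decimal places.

-0.319

Mean z̄ = (8 + 7 + 4 + 9 + 11 + 0)/6 = 6.5000
Deviations from mean: 1.5000, 0.5000, -2.5000, 2.5000, 4.5000, -6.5000
Numerator Σ_{t=1}^{5}(z_t−z̄)(z_{t+1}−z̄) = -24.7500
Denominator Σ(z_t−z̄)² = 77.5000
r_1 = -24.7500 / 77.5000 = -0.319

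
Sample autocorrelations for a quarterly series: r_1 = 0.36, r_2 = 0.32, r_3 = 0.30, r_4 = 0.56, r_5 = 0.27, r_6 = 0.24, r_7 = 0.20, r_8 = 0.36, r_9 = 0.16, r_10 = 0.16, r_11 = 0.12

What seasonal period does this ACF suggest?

The largest autocorrelation is r_4 = 0.56; the remaining lags stay at or below 0.36. The elevated value at lag 1 (0.36), dropping to 0.32 at lag 2, reflects decaying short-term dependence rather than seasonality.
The dominant spike at lag 4 indicates a seasonal period of 4.

4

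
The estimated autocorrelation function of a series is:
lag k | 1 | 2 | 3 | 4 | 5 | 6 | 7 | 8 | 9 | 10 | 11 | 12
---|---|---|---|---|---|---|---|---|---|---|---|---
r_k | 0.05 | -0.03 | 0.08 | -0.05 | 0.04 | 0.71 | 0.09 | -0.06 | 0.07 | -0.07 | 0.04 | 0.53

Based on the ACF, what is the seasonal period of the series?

The largest autocorrelation is r_6 = 0.71, with a weaker echo at lag 12 (0.53); the remaining lags stay at or below 0.09.
The dominant spike at lag 6 indicates a seasonal period of 6.

6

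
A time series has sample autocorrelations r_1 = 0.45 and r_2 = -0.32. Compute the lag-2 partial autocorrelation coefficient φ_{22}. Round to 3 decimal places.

-0.655

φ_{22} = (r_2 − r_1²) / (1 − r_1²)
r_1² = (0.45)² = 0.2025
Numerator = -0.32 − 0.2025 = -0.5225; denominator = 1 − 0.2025 = 0.7975
φ_{22} = -0.5225 / 0.7975 = -0.655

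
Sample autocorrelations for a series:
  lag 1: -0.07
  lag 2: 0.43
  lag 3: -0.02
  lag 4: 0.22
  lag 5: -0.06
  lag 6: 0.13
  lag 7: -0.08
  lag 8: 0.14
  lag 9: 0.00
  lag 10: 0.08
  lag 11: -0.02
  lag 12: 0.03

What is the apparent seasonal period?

The largest autocorrelation is r_2 = 0.43, with a weaker echo at lag 4 (0.22); the remaining lags stay at or below 0.14.
The dominant spike at lag 2 indicates a seasonal period of 2.

2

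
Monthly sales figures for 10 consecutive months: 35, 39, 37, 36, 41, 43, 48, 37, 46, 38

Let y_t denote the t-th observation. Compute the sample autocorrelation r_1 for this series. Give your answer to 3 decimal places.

Mean ȳ = (35 + 39 + 37 + 36 + 41 + 43 + 48 + 37 + 46 + 38)/10 = 40.0000
Numerator Σ_{t=1}^{9}(y_t−ȳ)(y_{t+1}−ȳ) = -11.0000
Denominator Σ(y_t−ȳ)² = 174.0000
r_1 = -11.0000 / 174.0000 = -0.063

-0.063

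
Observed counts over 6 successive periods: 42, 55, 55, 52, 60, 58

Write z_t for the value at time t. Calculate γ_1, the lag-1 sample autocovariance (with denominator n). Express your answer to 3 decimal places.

0.148

Mean z̄ = (42 + 55 + 55 + 52 + 60 + 58)/6 = 53.6667
Deviations: -11.6667, 1.3333, 1.3333, -1.6667, 6.3333, 4.3333
Σ_{t=1}^{5}(z_t−z̄)(z_{t+1}−z̄) = 0.8889
γ_1 = 0.8889 / 6 = 0.148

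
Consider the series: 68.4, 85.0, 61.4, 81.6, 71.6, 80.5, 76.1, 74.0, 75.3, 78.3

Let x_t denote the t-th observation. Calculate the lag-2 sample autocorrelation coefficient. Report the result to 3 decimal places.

Mean x̄ = (68.4 + 85.0 + 61.4 + 81.6 + 71.6 + 80.5 + 76.1 + 74.0 + 75.3 + 78.3)/10 = 75.2200
Numerator Σ_{t=1}^{8}(x_t−x̄)(x_{t+2}−x̄) = 227.0492
Denominator Σ(x_t−x̄)² = 426.5960
r_2 = 227.0492 / 426.5960 = 0.532

0.532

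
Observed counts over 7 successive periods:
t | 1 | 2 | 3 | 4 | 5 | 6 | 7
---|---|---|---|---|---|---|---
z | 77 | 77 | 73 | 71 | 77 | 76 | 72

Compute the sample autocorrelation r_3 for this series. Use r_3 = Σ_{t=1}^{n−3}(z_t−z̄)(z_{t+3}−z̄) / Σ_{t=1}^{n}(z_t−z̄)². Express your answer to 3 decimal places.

0.111

Mean z̄ = (77 + 77 + 73 + 71 + 77 + 76 + 72)/7 = 74.7143
Deviations from mean: 2.2857, 2.2857, -1.7143, -3.7143, 2.2857, 1.2857, -2.7143
Numerator Σ_{t=1}^{4}(z_t−z̄)(z_{t+3}−z̄) = 4.6122
Denominator Σ(z_t−z̄)² = 41.4286
r_3 = 4.6122 / 41.4286 = 0.111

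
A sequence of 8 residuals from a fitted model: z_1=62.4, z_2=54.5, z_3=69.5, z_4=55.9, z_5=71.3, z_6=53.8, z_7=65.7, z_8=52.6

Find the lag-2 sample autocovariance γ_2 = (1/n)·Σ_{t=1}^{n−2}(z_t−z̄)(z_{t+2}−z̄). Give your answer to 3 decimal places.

34.989

Mean z̄ = (62.4 + 54.5 + 69.5 + 55.9 + 71.3 + 53.8 + 65.7 + 52.6)/8 = 60.7125
Σ_{t=1}^{6}(z_t−z̄)(z_{t+2}−z̄) = 279.9134
γ_2 = 279.9134 / 8 = 34.989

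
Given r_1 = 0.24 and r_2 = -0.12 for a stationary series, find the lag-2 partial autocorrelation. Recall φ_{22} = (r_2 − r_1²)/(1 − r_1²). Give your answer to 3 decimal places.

-0.188

φ_{22} = (r_2 − r_1²) / (1 − r_1²)
r_1² = (0.24)² = 0.0576
Numerator = -0.12 − 0.0576 = -0.1776; denominator = 1 − 0.0576 = 0.9424
φ_{22} = -0.1776 / 0.9424 = -0.188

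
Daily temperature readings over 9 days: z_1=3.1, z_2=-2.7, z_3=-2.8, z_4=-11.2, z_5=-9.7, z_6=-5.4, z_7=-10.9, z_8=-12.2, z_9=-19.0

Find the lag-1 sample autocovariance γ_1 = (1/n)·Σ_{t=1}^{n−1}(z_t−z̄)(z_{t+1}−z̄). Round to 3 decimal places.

13.494

Mean z̄ = (3.1 − 2.7 − 2.8 − 11.2 − 9.7 − 5.4 − 10.9 − 12.2 − 19.0)/9 = -7.8667
Σ_{t=1}^{8}(z_t−z̄)(z_{t+1}−z̄) = 121.4456
γ_1 = 121.4456 / 9 = 13.494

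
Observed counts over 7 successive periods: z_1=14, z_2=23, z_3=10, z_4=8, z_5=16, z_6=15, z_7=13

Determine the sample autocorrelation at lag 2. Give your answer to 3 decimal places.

Mean z̄ = (14 + 23 + 10 + 8 + 16 + 15 + 13)/7 = 14.1429
Σ(z_t−z̄)(z_{t+2}−z̄) = (0.5918) + (-54.4082) + (-7.6939) + (-5.2653) + (-2.1224) = -68.8980
Denominator Σ(z_t−z̄)² = 138.8571
r_2 = -68.8980 / 138.8571 = -0.496

-0.496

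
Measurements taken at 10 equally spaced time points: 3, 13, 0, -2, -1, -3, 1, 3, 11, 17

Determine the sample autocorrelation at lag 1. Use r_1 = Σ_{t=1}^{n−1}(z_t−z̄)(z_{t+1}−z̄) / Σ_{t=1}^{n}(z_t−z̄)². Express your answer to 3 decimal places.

Mean z̄ = (3 + 13 + 0 − 2 − 1 − 3 + 1 + 3 + 11 + 17)/10 = 4.2000
Numerator Σ_{t=1}^{9}(z_t−z̄)(z_{t+1}−z̄) = 153.9600
Denominator Σ(z_t−z̄)² = 435.6000
r_1 = 153.9600 / 435.6000 = 0.353

0.353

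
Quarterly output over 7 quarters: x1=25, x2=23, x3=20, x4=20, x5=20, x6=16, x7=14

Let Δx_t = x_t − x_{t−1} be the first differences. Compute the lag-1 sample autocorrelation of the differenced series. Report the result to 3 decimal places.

-0.171

First differences Δx: -2, -3, 0, 0, -4, -2
Mean of differences = -1.8333
Numerator Σ(Δx_t−Δx̄)(Δx_{t+1}−Δx̄) = -2.1944
Denominator Σ(Δx_t−Δx̄)² = 12.8333
r_1(Δx) = -2.1944 / 12.8333 = -0.171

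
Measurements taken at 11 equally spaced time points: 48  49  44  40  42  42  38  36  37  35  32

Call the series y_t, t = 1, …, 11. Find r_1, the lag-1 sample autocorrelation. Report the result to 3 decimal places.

0.636

Mean ȳ = (48 + 49 + 44 + 40 + 42 + 42 + 38 + 36 + 37 + 35 + 32)/11 = 40.2727
Numerator Σ_{t=1}^{10}(y_t−ȳ)(y_{t+1}−ȳ) = 182.1074
Denominator Σ(y_t−ȳ)² = 286.1818
r_1 = 182.1074 / 286.1818 = 0.636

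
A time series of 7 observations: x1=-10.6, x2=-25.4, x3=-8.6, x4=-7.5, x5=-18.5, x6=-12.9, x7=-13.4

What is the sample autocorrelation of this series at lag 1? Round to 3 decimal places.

Mean x̄ = (-10.6 − 25.4 − 8.6 − 7.5 − 18.5 − 12.9 − 13.4)/7 = -13.8429
Deviations from mean: 3.2429, -11.5571, 5.2429, 6.3429, -4.6571, 0.9429, 0.4429
Numerator Σ_{t=1}^{6}(x_t−x̄)(x_{t+1}−x̄) = -98.3290
Denominator Σ(x_t−x̄)² = 234.5771
r_1 = -98.3290 / 234.5771 = -0.419

-0.419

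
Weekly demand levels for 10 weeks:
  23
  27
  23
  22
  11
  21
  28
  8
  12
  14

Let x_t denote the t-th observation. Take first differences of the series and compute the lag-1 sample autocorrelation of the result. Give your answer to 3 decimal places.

-0.377

First differences Δx: 4, -4, -1, -11, 10, 7, -20, 4, 2
Mean of differences = -1.0000
Numerator Σ(Δx_t−Δx̄)(Δx_{t+1}−Δx̄) = -269.0000
Denominator Σ(Δx_t−Δx̄)² = 714.0000
r_1(Δx) = -269.0000 / 714.0000 = -0.377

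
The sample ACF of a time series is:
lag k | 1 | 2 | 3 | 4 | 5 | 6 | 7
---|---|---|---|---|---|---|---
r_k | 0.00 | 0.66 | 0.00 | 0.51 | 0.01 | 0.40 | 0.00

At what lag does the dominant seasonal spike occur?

2

The largest autocorrelation is r_2 = 0.66, with weaker echoes at lags 4 (0.51) and 6 (0.40); the remaining lags stay at or below 0.01.
The dominant spike at lag 2 indicates a seasonal period of 2.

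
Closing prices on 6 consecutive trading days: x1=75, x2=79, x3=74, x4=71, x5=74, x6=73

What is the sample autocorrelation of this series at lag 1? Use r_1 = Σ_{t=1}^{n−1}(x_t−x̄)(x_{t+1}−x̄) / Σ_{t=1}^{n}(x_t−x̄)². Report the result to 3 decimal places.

0.119

Mean x̄ = (75 + 79 + 74 + 71 + 74 + 73)/6 = 74.3333
Σ(x_t−x̄)(x_{t+1}−x̄) = (3.1111) + (-1.5556) + (1.1111) + (1.1111) + (0.4444) = 4.2222
Denominator Σ(x_t−x̄)² = 35.3333
r_1 = 4.2222 / 35.3333 = 0.119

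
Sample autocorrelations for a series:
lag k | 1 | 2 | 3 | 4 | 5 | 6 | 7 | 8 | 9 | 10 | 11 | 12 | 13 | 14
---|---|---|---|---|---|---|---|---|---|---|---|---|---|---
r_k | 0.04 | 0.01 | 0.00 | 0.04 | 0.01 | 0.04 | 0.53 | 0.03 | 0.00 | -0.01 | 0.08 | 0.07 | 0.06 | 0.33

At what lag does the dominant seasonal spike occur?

7

The largest autocorrelation is r_7 = 0.53, with a weaker echo at lag 14 (0.33); the remaining lags stay at or below 0.08.
The dominant spike at lag 7 indicates a seasonal period of 7.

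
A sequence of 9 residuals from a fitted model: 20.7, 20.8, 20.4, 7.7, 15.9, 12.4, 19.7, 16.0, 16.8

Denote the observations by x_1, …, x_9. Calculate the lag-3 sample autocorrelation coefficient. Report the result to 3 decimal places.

Mean x̄ = (20.7 + 20.8 + 20.4 + 7.7 + 15.9 + 12.4 + 19.7 + 16.0 + 16.8)/9 = 16.7111
Numerator Σ_{t=1}^{6}(x_t−x̄)(x_{t+3}−x̄) = -81.9037
Denominator Σ(x_t−x̄)² = 156.1289
r_3 = -81.9037 / 156.1289 = -0.525

-0.525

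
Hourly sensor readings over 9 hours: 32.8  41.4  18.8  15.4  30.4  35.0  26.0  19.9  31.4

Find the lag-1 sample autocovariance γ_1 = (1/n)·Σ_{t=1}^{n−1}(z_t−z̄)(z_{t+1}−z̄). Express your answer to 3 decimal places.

Mean z̄ = (32.8 + 41.4 + 18.8 + 15.4 + 30.4 + 35.0 + 26.0 + 19.9 + 31.4)/9 = 27.9000
Σ_{t=1}^{8}(z_t−z̄)(z_{t+1}−z̄) = 17.2600
γ_1 = 17.2600 / 9 = 1.918

1.918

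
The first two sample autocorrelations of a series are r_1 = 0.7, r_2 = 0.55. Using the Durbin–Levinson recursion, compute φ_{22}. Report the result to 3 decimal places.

0.118

φ_{22} = (r_2 − r_1²) / (1 − r_1²)
r_1² = (0.7)² = 0.49
Numerator = 0.55 − 0.4900 = 0.0600; denominator = 1 − 0.4900 = 0.5100
φ_{22} = 0.0600 / 0.5100 = 0.118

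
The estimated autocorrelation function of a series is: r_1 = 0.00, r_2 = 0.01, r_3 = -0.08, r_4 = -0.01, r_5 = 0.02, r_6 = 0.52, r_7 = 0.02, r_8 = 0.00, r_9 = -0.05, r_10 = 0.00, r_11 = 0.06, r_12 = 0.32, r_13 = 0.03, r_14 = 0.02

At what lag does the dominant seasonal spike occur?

The largest autocorrelation is r_6 = 0.52, with a weaker echo at lag 12 (0.32); the remaining lags stay at or below 0.06.
The dominant spike at lag 6 indicates a seasonal period of 6.

6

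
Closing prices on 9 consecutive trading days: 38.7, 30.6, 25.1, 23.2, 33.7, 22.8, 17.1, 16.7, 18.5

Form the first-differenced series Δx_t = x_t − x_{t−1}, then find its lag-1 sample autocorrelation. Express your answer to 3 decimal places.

First differences Δx: -8.1, -5.5, -1.9, 10.5, -10.9, -5.7, -0.4, 1.8
Mean of differences = -2.5250
Numerator Σ(Δx_t−Δx̄)(Δx_{t+1}−Δx̄) = -57.1831
Denominator Σ(Δx_t−Δx̄)² = 313.4150
r_1(Δx) = -57.1831 / 313.4150 = -0.182

-0.182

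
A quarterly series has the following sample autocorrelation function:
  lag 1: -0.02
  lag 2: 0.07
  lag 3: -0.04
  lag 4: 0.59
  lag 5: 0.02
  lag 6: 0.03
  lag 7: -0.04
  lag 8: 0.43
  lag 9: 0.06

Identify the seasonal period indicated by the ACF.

4

The largest autocorrelation is r_4 = 0.59, with a weaker echo at lag 8 (0.43); the remaining lags stay at or below 0.07.
The dominant spike at lag 4 indicates a seasonal period of 4.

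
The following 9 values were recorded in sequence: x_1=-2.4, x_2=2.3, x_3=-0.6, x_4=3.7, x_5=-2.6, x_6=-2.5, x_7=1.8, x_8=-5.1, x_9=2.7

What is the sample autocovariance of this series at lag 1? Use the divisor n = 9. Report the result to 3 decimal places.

Mean x̄ = (-2.4 + 2.3 − 0.6 + 3.7 − 2.6 − 2.5 + 1.8 − 5.1 + 2.7)/9 = -0.3000
Σ_{t=1}^{8}(x_t−x̄)(x_{t+1}−x̄) = -40.6800
γ_1 = -40.6800 / 9 = -4.520

-4.520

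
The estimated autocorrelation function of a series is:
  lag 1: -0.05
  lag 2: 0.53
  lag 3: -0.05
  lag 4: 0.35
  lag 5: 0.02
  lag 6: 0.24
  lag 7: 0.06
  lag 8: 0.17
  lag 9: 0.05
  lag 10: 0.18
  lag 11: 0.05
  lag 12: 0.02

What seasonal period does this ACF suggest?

2

The largest autocorrelation is r_2 = 0.53, with weaker echoes at lags 4 (0.35), 6 (0.24), 8 (0.17) and 10 (0.18); the remaining lags stay at or below 0.06.
The dominant spike at lag 2 indicates a seasonal period of 2.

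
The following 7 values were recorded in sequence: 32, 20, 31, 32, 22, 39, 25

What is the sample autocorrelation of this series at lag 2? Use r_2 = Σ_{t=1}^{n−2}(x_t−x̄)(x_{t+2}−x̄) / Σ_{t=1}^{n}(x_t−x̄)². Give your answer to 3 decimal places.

Mean x̄ = (32 + 20 + 31 + 32 + 22 + 39 + 25)/7 = 28.7143
Deviations from mean: 3.2857, -8.7143, 2.2857, 3.2857, -6.7143, 10.2857, -3.7143
Numerator Σ_{t=1}^{5}(x_t−x̄)(x_{t+2}−x̄) = 22.2653
Denominator Σ(x_t−x̄)² = 267.4286
r_2 = 22.2653 / 267.4286 = 0.083

0.083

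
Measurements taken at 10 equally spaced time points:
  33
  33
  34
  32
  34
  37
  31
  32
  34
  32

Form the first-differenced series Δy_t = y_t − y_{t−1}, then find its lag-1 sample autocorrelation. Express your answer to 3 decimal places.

First differences Δy: 0, 1, -2, 2, 3, -6, 1, 2, -2
Mean of differences = -0.1111
Numerator Σ(Δy_t−Δȳ)(Δy_{t+1}−Δȳ) = -25.9012
Denominator Σ(Δy_t−Δȳ)² = 62.8889
r_1(Δy) = -25.9012 / 62.8889 = -0.412

-0.412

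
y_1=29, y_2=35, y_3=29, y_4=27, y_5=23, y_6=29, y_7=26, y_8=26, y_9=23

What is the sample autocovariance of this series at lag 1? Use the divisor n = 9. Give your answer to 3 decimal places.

2.682

Mean ȳ = (29 + 35 + 29 + 27 + 23 + 29 + 26 + 26 + 23)/9 = 27.4444
Σ_{t=1}^{8}(y_t−ȳ)(y_{t+1}−ȳ) = 24.1358
γ_1 = 24.1358 / 9 = 2.682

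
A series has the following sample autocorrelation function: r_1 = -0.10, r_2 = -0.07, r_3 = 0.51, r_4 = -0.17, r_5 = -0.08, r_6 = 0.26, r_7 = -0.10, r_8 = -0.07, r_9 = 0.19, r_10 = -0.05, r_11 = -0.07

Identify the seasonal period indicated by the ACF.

3

The largest autocorrelation is r_3 = 0.51, with weaker echoes at lags 6 (0.26) and 9 (0.19); the remaining lags stay at or below -0.05.
The dominant spike at lag 3 indicates a seasonal period of 3.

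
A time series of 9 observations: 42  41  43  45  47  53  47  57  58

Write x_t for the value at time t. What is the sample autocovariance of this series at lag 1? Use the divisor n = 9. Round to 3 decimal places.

18.480

Mean x̄ = (42 + 41 + 43 + 45 + 47 + 53 + 47 + 57 + 58)/9 = 48.1111
Σ_{t=1}^{8}(x_t−x̄)(x_{t+1}−x̄) = 166.3210
γ_1 = 166.3210 / 9 = 18.480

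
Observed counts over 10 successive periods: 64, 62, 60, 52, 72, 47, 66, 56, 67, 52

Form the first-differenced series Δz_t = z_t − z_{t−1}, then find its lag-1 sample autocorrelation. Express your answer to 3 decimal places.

-0.834

First differences Δz: -2, -2, -8, 20, -25, 19, -10, 11, -15
Mean of differences = -1.3333
Numerator Σ(Δz_t−Δz̄)(Δz_{t+1}−Δz̄) = -1575.1111
Denominator Σ(Δz_t−Δz̄)² = 1888.0000
r_1(Δz) = -1575.1111 / 1888.0000 = -0.834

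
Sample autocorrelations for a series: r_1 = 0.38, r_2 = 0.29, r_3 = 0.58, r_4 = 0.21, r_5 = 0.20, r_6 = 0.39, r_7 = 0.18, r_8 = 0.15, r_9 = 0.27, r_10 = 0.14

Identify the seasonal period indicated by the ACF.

The largest autocorrelation is r_3 = 0.58, with a weaker echo at lag 6 (0.39); the remaining lags stay at or below 0.38. The elevated value at lag 1 (0.38), dropping to 0.29 at lag 2, reflects decaying short-term dependence rather than seasonality.
The dominant spike at lag 3 indicates a seasonal period of 3.

3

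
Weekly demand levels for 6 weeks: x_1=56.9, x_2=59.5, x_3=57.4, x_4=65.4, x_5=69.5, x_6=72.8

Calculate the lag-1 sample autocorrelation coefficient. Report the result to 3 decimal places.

0.478

Mean x̄ = (56.9 + 59.5 + 57.4 + 65.4 + 69.5 + 72.8)/6 = 63.5833
Deviations from mean: -6.6833, -4.0833, -6.1833, 1.8167, 5.9167, 9.2167
Σ(x_t−x̄)(x_{t+1}−x̄) = (27.2903) + (25.2486) + (-11.2331) + (10.7486) + (54.5319) = 106.5864
Denominator Σ(x_t−x̄)² = 222.8283
r_1 = 106.5864 / 222.8283 = 0.478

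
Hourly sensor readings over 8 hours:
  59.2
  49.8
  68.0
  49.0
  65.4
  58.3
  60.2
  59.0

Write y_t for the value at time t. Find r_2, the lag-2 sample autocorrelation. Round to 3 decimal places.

0.545

Mean ȳ = (59.2 + 49.8 + 68.0 + 49.0 + 65.4 + 58.3 + 60.2 + 59.0)/8 = 58.6125
Deviations from mean: 0.5875, -8.8125, 9.3875, -9.6125, 6.7875, -0.3125, 1.5875, 0.3875
Numerator Σ_{t=1}^{6}(y_t−ȳ)(y_{t+2}−ȳ) = 167.6009
Denominator Σ(y_t−ȳ)² = 307.3688
r_2 = 167.6009 / 307.3688 = 0.545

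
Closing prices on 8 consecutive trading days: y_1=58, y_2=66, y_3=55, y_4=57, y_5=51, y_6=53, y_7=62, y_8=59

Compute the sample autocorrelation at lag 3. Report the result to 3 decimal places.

-0.338

Mean ȳ = (58 + 66 + 55 + 57 + 51 + 53 + 62 + 59)/8 = 57.6250
Deviations from mean: 0.3750, 8.3750, -2.6250, -0.6250, -6.6250, -4.6250, 4.3750, 1.3750
Numerator Σ_{t=1}^{5}(y_t−ȳ)(y_{t+3}−ȳ) = -55.4219
Denominator Σ(y_t−ȳ)² = 163.8750
r_3 = -55.4219 / 163.8750 = -0.338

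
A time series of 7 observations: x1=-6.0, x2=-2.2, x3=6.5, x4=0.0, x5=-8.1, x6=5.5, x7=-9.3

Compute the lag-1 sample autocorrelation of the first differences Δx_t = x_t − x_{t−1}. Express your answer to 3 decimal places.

First differences Δx: 3.8, 8.7, -6.5, -8.1, 13.6, -14.8
Mean of differences = -0.5500
Numerator Σ(Δx_t−Δx̄)(Δx_{t+1}−Δx̄) = -278.3475
Denominator Σ(Δx_t−Δx̄)² = 600.1750
r_1(Δx) = -278.3475 / 600.1750 = -0.464

-0.464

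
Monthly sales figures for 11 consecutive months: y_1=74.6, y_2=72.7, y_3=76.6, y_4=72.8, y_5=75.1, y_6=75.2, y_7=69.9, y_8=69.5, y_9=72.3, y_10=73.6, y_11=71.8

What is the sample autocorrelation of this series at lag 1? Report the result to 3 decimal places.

0.147

Mean ȳ = (74.6 + 72.7 + 76.6 + 72.8 + 75.1 + 75.2 + 69.9 + 69.5 + 72.3 + 73.6 + 71.8)/11 = 73.1000
Numerator Σ_{t=1}^{10}(y_t−ȳ)(y_{t+1}−ȳ) = 7.1800
Denominator Σ(y_t−ȳ)² = 48.9400
r_1 = 7.1800 / 48.9400 = 0.147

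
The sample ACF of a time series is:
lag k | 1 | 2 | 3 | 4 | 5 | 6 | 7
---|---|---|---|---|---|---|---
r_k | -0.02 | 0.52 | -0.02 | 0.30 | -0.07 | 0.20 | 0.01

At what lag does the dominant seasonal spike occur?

2

The largest autocorrelation is r_2 = 0.52, with weaker echoes at lags 4 (0.30) and 6 (0.20); the remaining lags stay at or below 0.01.
The dominant spike at lag 2 indicates a seasonal period of 2.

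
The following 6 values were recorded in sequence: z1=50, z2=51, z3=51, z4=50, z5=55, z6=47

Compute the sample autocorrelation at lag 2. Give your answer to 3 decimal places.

0.103

Mean z̄ = (50 + 51 + 51 + 50 + 55 + 47)/6 = 50.6667
Deviations from mean: -0.6667, 0.3333, 0.3333, -0.6667, 4.3333, -3.6667
Σ(z_t−z̄)(z_{t+2}−z̄) = (-0.2222) + (-0.2222) + (1.4444) + (2.4444) = 3.4444
Denominator Σ(z_t−z̄)² = 33.3333
r_2 = 3.4444 / 33.3333 = 0.103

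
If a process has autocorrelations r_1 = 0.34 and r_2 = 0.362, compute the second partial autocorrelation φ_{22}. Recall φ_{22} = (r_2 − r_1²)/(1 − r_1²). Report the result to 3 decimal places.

0.279

φ_{22} = (r_2 − r_1²) / (1 − r_1²)
r_1² = (0.34)² = 0.1156
Numerator = 0.362 − 0.1156 = 0.2464; denominator = 1 − 0.1156 = 0.8844
φ_{22} = 0.2464 / 0.8844 = 0.279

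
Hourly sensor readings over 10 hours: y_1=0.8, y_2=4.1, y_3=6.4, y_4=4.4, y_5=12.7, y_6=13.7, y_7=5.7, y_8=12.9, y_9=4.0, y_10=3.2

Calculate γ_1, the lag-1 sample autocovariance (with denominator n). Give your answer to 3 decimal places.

2.358

Mean ȳ = (0.8 + 4.1 + 6.4 + 4.4 + 12.7 + 13.7 + 5.7 + 12.9 + 4.0 + 3.2)/10 = 6.7900
Σ_{t=1}^{9}(y_t−ȳ)(y_{t+1}−ȳ) = 23.5849
γ_1 = 23.5849 / 10 = 2.358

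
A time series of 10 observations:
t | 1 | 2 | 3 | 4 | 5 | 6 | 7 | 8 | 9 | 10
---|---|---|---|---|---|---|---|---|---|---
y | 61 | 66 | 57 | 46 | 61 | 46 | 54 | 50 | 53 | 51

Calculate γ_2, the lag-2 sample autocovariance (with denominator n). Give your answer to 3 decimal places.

Mean ȳ = (61 + 66 + 57 + 46 + 61 + 46 + 54 + 50 + 53 + 51)/10 = 54.5000
Σ_{t=1}^{8}(y_t−ȳ)(y_{t+2}−ȳ) = 58.5000
γ_2 = 58.5000 / 10 = 5.850

5.850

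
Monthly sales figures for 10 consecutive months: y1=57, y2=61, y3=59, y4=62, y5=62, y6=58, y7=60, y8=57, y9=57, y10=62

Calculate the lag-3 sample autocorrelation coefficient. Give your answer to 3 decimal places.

-0.041

Mean ȳ = (57 + 61 + 59 + 62 + 62 + 58 + 60 + 57 + 57 + 62)/10 = 59.5000
Σ(y_t−ȳ)(y_{t+3}−ȳ) = (-6.2500) + (3.7500) + (0.7500) + (1.2500) + (-6.2500) + (3.7500) + (1.2500) = -1.7500
Denominator Σ(y_t−ȳ)² = 42.5000
r_3 = -1.7500 / 42.5000 = -0.041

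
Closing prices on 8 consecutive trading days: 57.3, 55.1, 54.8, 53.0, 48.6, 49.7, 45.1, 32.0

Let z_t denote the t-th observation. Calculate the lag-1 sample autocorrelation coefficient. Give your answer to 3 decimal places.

0.360

Mean z̄ = (57.3 + 55.1 + 54.8 + 53.0 + 48.6 + 49.7 + 45.1 + 32.0)/8 = 49.4500
Deviations from mean: 7.8500, 5.6500, 5.3500, 3.5500, -0.8500, 0.2500, -4.3500, -17.4500
Numerator Σ_{t=1}^{7}(z_t−z̄)(z_{t+1}−z̄) = 165.1625
Denominator Σ(z_t−z̄)² = 458.9800
r_1 = 165.1625 / 458.9800 = 0.360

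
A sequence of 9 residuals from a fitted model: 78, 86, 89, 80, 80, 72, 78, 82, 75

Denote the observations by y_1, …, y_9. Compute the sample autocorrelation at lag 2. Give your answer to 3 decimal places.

-0.110

Mean ȳ = (78 + 86 + 89 + 80 + 80 + 72 + 78 + 82 + 75)/9 = 80.0000
Σ(y_t−ȳ)(y_{t+2}−ȳ) = (-18.0000) + (0.0000) + (0.0000) + (0.0000) + (0.0000) + (-16.0000) + (10.0000) = -24.0000
Denominator Σ(y_t−ȳ)² = 218.0000
r_2 = -24.0000 / 218.0000 = -0.110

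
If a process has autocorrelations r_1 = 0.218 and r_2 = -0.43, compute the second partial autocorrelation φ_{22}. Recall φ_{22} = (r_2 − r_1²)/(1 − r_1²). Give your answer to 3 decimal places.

-0.501

φ_{22} = (r_2 − r_1²) / (1 − r_1²)
r_1² = (0.218)² = 0.047524
Numerator = -0.43 − 0.0475 = -0.4775; denominator = 1 − 0.0475 = 0.9525
φ_{22} = -0.4775 / 0.9525 = -0.501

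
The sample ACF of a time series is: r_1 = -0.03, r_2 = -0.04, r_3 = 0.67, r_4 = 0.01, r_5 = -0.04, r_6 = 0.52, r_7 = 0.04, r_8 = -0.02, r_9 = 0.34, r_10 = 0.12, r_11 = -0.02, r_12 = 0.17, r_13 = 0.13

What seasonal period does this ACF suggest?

3

The largest autocorrelation is r_3 = 0.67, with weaker echoes at lags 6 (0.52), 9 (0.34) and 12 (0.17); the remaining lags stay at or below 0.13.
The dominant spike at lag 3 indicates a seasonal period of 3.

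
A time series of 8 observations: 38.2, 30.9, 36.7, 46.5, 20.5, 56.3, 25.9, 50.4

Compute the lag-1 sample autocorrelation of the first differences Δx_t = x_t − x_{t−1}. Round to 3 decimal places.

First differences Δx: -7.3, 5.8, 9.8, -26.0, 35.8, -30.4, 24.5
Mean of differences = 1.7429
Numerator Σ(Δx_t−Δx̄)(Δx_{t+1}−Δx̄) = -2998.5433
Denominator Σ(Δx_t−Δx̄)² = 3643.7571
r_1(Δx) = -2998.5433 / 3643.7571 = -0.823

-0.823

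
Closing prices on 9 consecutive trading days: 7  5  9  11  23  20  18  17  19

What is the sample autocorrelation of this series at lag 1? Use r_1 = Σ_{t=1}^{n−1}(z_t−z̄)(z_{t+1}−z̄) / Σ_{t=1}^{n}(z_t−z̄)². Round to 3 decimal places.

0.604

Mean z̄ = (7 + 5 + 9 + 11 + 23 + 20 + 18 + 17 + 19)/9 = 14.3333
Numerator Σ_{t=1}^{8}(z_t−z̄)(z_{t+1}−z̄) = 199.2222
Denominator Σ(z_t−z̄)² = 330.0000
r_1 = 199.2222 / 330.0000 = 0.604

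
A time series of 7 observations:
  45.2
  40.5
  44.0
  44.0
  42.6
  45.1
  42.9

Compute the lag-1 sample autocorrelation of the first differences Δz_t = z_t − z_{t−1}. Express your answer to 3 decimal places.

-0.512

First differences Δz: -4.7, 3.5, 0.0, -1.4, 2.5, -2.2
Mean of differences = -0.3833
Numerator Σ(Δz_t−Δz̄)(Δz_{t+1}−Δz̄) = -23.8336
Denominator Σ(Δz_t−Δz̄)² = 46.5083
r_1(Δz) = -23.8336 / 46.5083 = -0.512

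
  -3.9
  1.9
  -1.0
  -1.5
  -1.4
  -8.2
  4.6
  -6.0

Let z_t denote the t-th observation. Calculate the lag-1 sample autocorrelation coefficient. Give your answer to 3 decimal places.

Mean z̄ = (-3.9 + 1.9 − 1.0 − 1.5 − 1.4 − 8.2 + 4.6 − 6.0)/8 = -1.9375
Deviations from mean: -1.9625, 3.8375, 0.9375, 0.4375, 0.5375, -6.2625, 6.5375, -4.0625
Numerator Σ_{t=1}^{7}(z_t−z̄)(z_{t+1}−z̄) = -74.1539
Denominator Σ(z_t−z̄)² = 118.3988
r_1 = -74.1539 / 118.3988 = -0.626

-0.626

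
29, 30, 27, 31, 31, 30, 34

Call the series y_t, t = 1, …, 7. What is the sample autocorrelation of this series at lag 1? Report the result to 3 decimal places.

-0.065

Mean ȳ = (29 + 30 + 27 + 31 + 31 + 30 + 34)/7 = 30.2857
Deviations from mean: -1.2857, -0.2857, -3.2857, 0.7143, 0.7143, -0.2857, 3.7143
Numerator Σ_{t=1}^{6}(y_t−ȳ)(y_{t+1}−ȳ) = -1.7959
Denominator Σ(y_t−ȳ)² = 27.4286
r_1 = -1.7959 / 27.4286 = -0.065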